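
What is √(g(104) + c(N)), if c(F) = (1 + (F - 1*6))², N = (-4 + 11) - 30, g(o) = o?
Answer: 2*√222 ≈ 29.799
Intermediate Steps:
N = -23 (N = 7 - 30 = -23)
c(F) = (-5 + F)² (c(F) = (1 + (F - 6))² = (1 + (-6 + F))² = (-5 + F)²)
√(g(104) + c(N)) = √(104 + (-5 - 23)²) = √(104 + (-28)²) = √(104 + 784) = √888 = 2*√222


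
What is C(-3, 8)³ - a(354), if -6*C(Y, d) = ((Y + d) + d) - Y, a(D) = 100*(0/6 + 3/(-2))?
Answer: 3538/27 ≈ 131.04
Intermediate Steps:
a(D) = -150 (a(D) = 100*(0*(⅙) + 3*(-½)) = 100*(0 - 3/2) = 100*(-3/2) = -150)
C(Y, d) = -d/3 (C(Y, d) = -(((Y + d) + d) - Y)/6 = -((Y + 2*d) - Y)/6 = -d/3)
C(-3, 8)³ - a(354) = (-⅓*8)³ - 1*(-150) = (-8/3)³ + 150 = -512/27 + 150 = 3538/27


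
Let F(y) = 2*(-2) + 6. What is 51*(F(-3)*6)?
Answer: 612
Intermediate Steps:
F(y) = 2 (F(y) = -4 + 6 = 2)
51*(F(-3)*6) = 51*(2*6) = 51*12 = 612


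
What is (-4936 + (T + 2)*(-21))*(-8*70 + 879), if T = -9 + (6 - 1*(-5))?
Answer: -1601380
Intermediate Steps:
T = 2 (T = -9 + (6 + 5) = -9 + 11 = 2)
(-4936 + (T + 2)*(-21))*(-8*70 + 879) = (-4936 + (2 + 2)*(-21))*(-8*70 + 879) = (-4936 + 4*(-21))*(-560 + 879) = (-4936 - 84)*319 = -5020*319 = -1601380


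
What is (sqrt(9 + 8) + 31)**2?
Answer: (31 + sqrt(17))**2 ≈ 1233.6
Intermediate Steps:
(sqrt(9 + 8) + 31)**2 = (sqrt(17) + 31)**2 = (31 + sqrt(17))**2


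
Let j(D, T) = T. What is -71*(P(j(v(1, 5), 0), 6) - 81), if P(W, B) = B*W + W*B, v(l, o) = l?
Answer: 5751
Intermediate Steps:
P(W, B) = 2*B*W (P(W, B) = B*W + B*W = 2*B*W)
-71*(P(j(v(1, 5), 0), 6) - 81) = -71*(2*6*0 - 81) = -71*(0 - 81) = -71*(-81) = 5751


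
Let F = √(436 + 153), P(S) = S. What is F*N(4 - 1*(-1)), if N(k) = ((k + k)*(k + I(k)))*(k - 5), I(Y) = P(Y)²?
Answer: 0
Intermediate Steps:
I(Y) = Y²
F = √589 ≈ 24.269
N(k) = 2*k*(-5 + k)*(k + k²) (N(k) = ((k + k)*(k + k²))*(k - 5) = ((2*k)*(k + k²))*(-5 + k) = (2*k*(k + k²))*(-5 + k) = 2*k*(-5 + k)*(k + k²))
F*N(4 - 1*(-1)) = √589*(2*(4 - 1*(-1))²*(-5 + (4 - 1*(-1))² - 4*(4 - 1*(-1)))) = √589*(2*(4 + 1)²*(-5 + (4 + 1)² - 4*(4 + 1))) = √589*(2*5²*(-5 + 5² - 4*5)) = √589*(2*25*(-5 + 25 - 20)) = √589*(2*25*0) = √589*0 = 0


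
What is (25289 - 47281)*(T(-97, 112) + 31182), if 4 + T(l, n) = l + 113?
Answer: -686018448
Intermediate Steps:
T(l, n) = 109 + l (T(l, n) = -4 + (l + 113) = -4 + (113 + l) = 109 + l)
(25289 - 47281)*(T(-97, 112) + 31182) = (25289 - 47281)*((109 - 97) + 31182) = -21992*(12 + 31182) = -21992*31194 = -686018448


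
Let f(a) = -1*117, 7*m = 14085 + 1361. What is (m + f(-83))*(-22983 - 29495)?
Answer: -767595706/7 ≈ -1.0966e+8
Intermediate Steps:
m = 15446/7 (m = (14085 + 1361)/7 = (⅐)*15446 = 15446/7 ≈ 2206.6)
f(a) = -117
(m + f(-83))*(-22983 - 29495) = (15446/7 - 117)*(-22983 - 29495) = (14627/7)*(-52478) = -767595706/7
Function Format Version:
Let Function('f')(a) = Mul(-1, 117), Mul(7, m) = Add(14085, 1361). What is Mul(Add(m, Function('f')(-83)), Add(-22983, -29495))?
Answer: Rational(-767595706, 7) ≈ -1.0966e+8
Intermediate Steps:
m = Rational(15446, 7) (m = Mul(Rational(1, 7), Add(14085, 1361)) = Mul(Rational(1, 7), 15446) = Rational(15446, 7) ≈ 2206.6)
Function('f')(a) = -117
Mul(Add(m, Function('f')(-83)), Add(-22983, -29495)) = Mul(Add(Rational(15446, 7), -117), Add(-22983, -29495)) = Mul(Rational(14627, 7), -52478) = Rational(-767595706, 7)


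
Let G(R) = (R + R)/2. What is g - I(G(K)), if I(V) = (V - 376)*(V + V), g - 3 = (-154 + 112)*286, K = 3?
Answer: -9771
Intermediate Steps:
G(R) = R (G(R) = (2*R)*(1/2) = R)
g = -12009 (g = 3 + (-154 + 112)*286 = 3 - 42*286 = 3 - 12012 = -12009)
I(V) = 2*V*(-376 + V) (I(V) = (-376 + V)*(2*V) = 2*V*(-376 + V))
g - I(G(K)) = -12009 - 2*3*(-376 + 3) = -12009 - 2*3*(-373) = -12009 - 1*(-2238) = -12009 + 2238 = -9771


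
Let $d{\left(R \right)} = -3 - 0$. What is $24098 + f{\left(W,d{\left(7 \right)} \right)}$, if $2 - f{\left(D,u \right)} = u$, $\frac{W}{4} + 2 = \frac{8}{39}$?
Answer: $24103$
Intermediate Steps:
$d{\left(R \right)} = -3$ ($d{\left(R \right)} = -3 + 0 = -3$)
$W = - \frac{280}{39}$ ($W = -8 + 4 \cdot \frac{8}{39} = -8 + \frac{32}{39} = - \frac{280}{39} \approx -7.1795$)
$f{\left(D,u \right)} = 2 - u$
$24098 + f{\left(W,d{\left(7 \right)} \right)} = 24098 + \left(2 - -3\right) = 24098 + \left(2 + 3\right) = 24098 + 5 = 24103$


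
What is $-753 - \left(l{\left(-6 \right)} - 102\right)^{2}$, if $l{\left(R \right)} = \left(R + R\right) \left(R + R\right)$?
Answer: $-2517$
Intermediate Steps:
$l{\left(R \right)} = 4 R^{2}$ ($l{\left(R \right)} = 2 R 2 R = 4 R^{2}$)
$-753 - \left(l{\left(-6 \right)} - 102\right)^{2} = -753 - \left(4 \left(-6\right)^{2} - 102\right)^{2} = -753 - \left(4 \cdot 36 - 102\right)^{2} = -753 - \left(144 - 102\right)^{2} = -753 - 42^{2} = -753 - 1764 = -2517$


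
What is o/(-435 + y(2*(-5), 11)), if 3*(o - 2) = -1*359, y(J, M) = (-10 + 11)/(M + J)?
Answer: 353/1302 ≈ 0.27112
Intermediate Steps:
y(J, M) = 1/(J + M)
o = -353/3 (o = 2 + (-1*359)/3 = 2 + (⅓)*(-359) = 2 - 359/3 = -353/3 ≈ -117.67)
o/(-435 + y(2*(-5), 11)) = -353/(3*(-435 + 1/(2*(-5) + 11))) = -353/(3*(-435 + 1/(-10 + 11))) = -353/(3*(-435 + 1/1)) = -353/(3*(-435 + 1)) = -353/3/(-434) = -353/3*(-1/434) = 353/1302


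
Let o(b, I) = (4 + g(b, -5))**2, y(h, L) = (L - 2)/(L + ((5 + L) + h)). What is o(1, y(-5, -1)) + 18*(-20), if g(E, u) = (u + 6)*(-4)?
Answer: -360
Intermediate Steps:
g(E, u) = -24 - 4*u (g(E, u) = (6 + u)*(-4) = -24 - 4*u)
y(h, L) = (-2 + L)/(5 + h + 2*L) (y(h, L) = (-2 + L)/(L + (5 + L + h)) = (-2 + L)/(5 + h + 2*L))
o(b, I) = 0 (o(b, I) = (4 + (-24 - 4*(-5)))**2 = (4 + (-24 + 20))**2 = (4 - 4)**2 = 0**2 = 0)
o(1, y(-5, -1)) + 18*(-20) = 0 + 18*(-20) = 0 - 360 = -360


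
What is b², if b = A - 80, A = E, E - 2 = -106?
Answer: 33856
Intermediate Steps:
E = -104 (E = 2 - 106 = -104)
A = -104
b = -184 (b = -104 - 80 = -184)
b² = (-184)² = 33856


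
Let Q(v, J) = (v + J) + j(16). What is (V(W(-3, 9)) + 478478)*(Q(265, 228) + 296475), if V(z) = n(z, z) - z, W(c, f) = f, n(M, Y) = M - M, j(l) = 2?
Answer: 142090938930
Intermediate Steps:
n(M, Y) = 0
V(z) = -z (V(z) = 0 - z = -z)
Q(v, J) = 2 + J + v (Q(v, J) = (v + J) + 2 = (J + v) + 2 = 2 + J + v)
(V(W(-3, 9)) + 478478)*(Q(265, 228) + 296475) = (-1*9 + 478478)*((2 + 228 + 265) + 296475) = (-9 + 478478)*(495 + 296475) = 478469*296970 = 142090938930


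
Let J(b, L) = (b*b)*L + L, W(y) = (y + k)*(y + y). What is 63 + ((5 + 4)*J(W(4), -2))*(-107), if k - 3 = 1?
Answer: 7890885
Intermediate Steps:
k = 4 (k = 3 + 1 = 4)
W(y) = 2*y*(4 + y) (W(y) = (y + 4)*(y + y) = (4 + y)*(2*y) = 2*y*(4 + y))
J(b, L) = L + L*b**2 (J(b, L) = b**2*L + L = L*b**2 + L = L + L*b**2)
63 + ((5 + 4)*J(W(4), -2))*(-107) = 63 + ((5 + 4)*(-2*(1 + (2*4*(4 + 4))**2)))*(-107) = 63 + (9*(-2*(1 + (2*4*8)**2)))*(-107) = 63 + (9*(-2*(1 + 64**2)))*(-107) = 63 + (9*(-2*(1 + 4096)))*(-107) = 63 + (9*(-2*4097))*(-107) = 63 + (9*(-8194))*(-107) = 63 - 73746*(-107) = 63 + 7890822 = 7890885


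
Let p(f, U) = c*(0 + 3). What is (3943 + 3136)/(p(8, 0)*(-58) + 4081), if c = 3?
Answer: 7079/3559 ≈ 1.9890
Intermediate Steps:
p(f, U) = 9 (p(f, U) = 3*(0 + 3) = 3*3 = 9)
(3943 + 3136)/(p(8, 0)*(-58) + 4081) = (3943 + 3136)/(9*(-58) + 4081) = 7079/(-522 + 4081) = 7079/3559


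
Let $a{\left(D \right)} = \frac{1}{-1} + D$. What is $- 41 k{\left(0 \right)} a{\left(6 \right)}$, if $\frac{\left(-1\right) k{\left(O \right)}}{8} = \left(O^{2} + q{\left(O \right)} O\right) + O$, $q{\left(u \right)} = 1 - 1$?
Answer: $0$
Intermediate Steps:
$q{\left(u \right)} = 0$
$k{\left(O \right)} = - 8 O - 8 O^{2}$ ($k{\left(O \right)} = - 8 \left(\left(O^{2} + 0 O\right) + O\right) = - 8 \left(\left(O^{2} + 0\right) + O\right) = - 8 \left(O^{2} + O\right) = - 8 \left(O + O^{2}\right) = - 8 O - 8 O^{2}$)
$a{\left(D \right)} = -1 + D$
$- 41 k{\left(0 \right)} a{\left(6 \right)} = - 41 \left(\left(-8\right) 0 \left(1 + 0\right)\right) \left(-1 + 6\right) = - 41 \left(\left(-8\right) 0 \cdot 1\right) 5 = \left(-41\right) 0 \cdot 5 = 0 \cdot 5 = 0$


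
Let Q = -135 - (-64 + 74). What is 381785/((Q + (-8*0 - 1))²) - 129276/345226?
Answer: 9217604371/525631244 ≈ 17.536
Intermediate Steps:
Q = -145 (Q = -135 - 1*10 = -135 - 10 = -145)
381785/((Q + (-8*0 - 1))²) - 129276/345226 = 381785/((-145 + (-8*0 - 1))²) - 129276/345226 = 381785/((-145 + (0 - 1))²) - 129276*1/345226 = 381785/((-145 - 1)²) - 9234/24659 = 381785/((-146)²) - 9234/24659 = 381785/21316 - 9234/24659 = 9217604371/525631244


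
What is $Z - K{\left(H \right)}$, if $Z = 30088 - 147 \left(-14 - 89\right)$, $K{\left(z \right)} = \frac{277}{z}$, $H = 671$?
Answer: $\frac{30348382}{671} \approx 45229.0$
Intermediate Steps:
$Z = 45229$ ($Z = 30088 - 147 \left(-103\right) = 30088 - -15141 = 30088 + 15141 = 45229$)
$Z - K{\left(H \right)} = 45229 - \frac{277}{671} = \frac{30348382}{671}$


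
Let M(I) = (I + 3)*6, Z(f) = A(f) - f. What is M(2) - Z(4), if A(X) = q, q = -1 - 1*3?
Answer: 38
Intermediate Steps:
q = -4 (q = -1 - 3 = -4)
A(X) = -4
Z(f) = -4 - f
M(I) = 18 + 6*I (M(I) = (3 + I)*6 = 18 + 6*I)
M(2) - Z(4) = (18 + 6*2) - (-4 - 1*4) = (18 + 12) - (-4 - 4) = 30 - 1*(-8) = 30 + 8 = 38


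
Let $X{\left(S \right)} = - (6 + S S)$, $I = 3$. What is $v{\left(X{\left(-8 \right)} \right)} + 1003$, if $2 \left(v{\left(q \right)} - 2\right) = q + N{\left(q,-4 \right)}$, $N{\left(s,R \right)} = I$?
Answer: $\frac{1943}{2} \approx 971.5$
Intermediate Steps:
$X{\left(S \right)} = -6 - S^{2}$ ($X{\left(S \right)} = - (6 + S^{2}) = -6 - S^{2}$)
$N{\left(s,R \right)} = 3$
$v{\left(q \right)} = \frac{7}{2} + \frac{q}{2}$ ($v{\left(q \right)} = 2 + \frac{q + 3}{2} = 2 + \frac{3 + q}{2} = 2 + \left(\frac{3}{2} + \frac{q}{2}\right) = \frac{7}{2} + \frac{q}{2}$)
$v{\left(X{\left(-8 \right)} \right)} + 1003 = \left(\frac{7}{2} + \frac{-6 - \left(-8\right)^{2}}{2}\right) + 1003 = \left(\frac{7}{2} + \frac{-6 - 64}{2}\right) + 1003 = \left(\frac{7}{2} + \frac{1}{2} \left(-70\right)\right) + 1003 = \left(\frac{7}{2} - 35\right) + 1003 = - \frac{63}{2} + 1003 = \frac{1943}{2}$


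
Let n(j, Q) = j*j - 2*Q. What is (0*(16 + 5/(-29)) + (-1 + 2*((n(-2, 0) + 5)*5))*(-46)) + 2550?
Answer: -1544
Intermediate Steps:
n(j, Q) = j² - 2*Q
(0*(16 + 5/(-29)) + (-1 + 2*((n(-2, 0) + 5)*5))*(-46)) + 2550 = (0*(16 + 5/(-29)) + (-1 + 2*((((-2)² - 2*0) + 5)*5))*(-46)) + 2550 = (0*(16 + 5*(-1/29)) + (-1 + 2*(((4 + 0) + 5)*5))*(-46)) + 2550 = (0*(16 - 5/29) + (-1 + 2*((4 + 5)*5))*(-46)) + 2550 = (0*(459/29) + (-1 + 2*(9*5))*(-46)) + 2550 = (0 + (-1 + 2*45)*(-46)) + 2550 = (0 + (-1 + 90)*(-46)) + 2550 = (0 + 89*(-46)) + 2550 = (0 - 4094) + 2550 = -4094 + 2550 = -1544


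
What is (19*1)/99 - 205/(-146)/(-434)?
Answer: 1183621/6273036 ≈ 0.18868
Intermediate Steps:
(19*1)/99 - 205/(-146)/(-434) = 19*(1/99) - 205*(-1/146)*(-1/434) = 19/99 + (205/146)*(-1/434) = 19/99 - 205/63364 = 1183621/6273036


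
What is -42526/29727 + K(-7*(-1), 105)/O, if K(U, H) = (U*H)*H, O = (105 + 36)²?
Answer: 160969091/65666943 ≈ 2.4513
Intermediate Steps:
O = 19881 (O = 141² = 19881)
K(U, H) = U*H² (K(U, H) = (H*U)*H = U*H²)
-42526/29727 + K(-7*(-1), 105)/O = -42526/29727 + (-7*(-1)*105²)/19881 = -42526*1/29727 + (7*11025)*(1/19881) = -42526/29727 + 77175*(1/19881) = -42526/29727 + 8575/2209 = 160969091/65666943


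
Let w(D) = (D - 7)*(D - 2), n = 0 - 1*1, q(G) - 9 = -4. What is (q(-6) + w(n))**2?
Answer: 841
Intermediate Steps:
q(G) = 5 (q(G) = 9 - 4 = 5)
n = -1 (n = 0 - 1 = -1)
w(D) = (-7 + D)*(-2 + D)
(q(-6) + w(n))**2 = (5 + (14 + (-1)**2 - 9*(-1)))**2 = (5 + (14 + 1 + 9))**2 = (5 + 24)**2 = 29**2 = 841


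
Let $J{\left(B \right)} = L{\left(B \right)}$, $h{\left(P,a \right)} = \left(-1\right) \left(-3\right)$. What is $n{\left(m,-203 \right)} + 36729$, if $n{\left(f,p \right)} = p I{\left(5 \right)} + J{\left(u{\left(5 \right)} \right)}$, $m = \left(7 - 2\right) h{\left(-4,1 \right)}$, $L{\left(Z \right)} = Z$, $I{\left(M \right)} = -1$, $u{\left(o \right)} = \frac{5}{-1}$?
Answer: $36927$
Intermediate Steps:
$u{\left(o \right)} = -5$ ($u{\left(o \right)} = 5 \left(-1\right) = -5$)
$h{\left(P,a \right)} = 3$
$J{\left(B \right)} = B$
$m = 15$ ($m = \left(7 - 2\right) 3 = 5 \cdot 3 = 15$)
$n{\left(f,p \right)} = -5 - p$ ($n{\left(f,p \right)} = p \left(-1\right) - 5 = - p - 5 = -5 - p$)
$n{\left(m,-203 \right)} + 36729 = \left(-5 - -203\right) + 36729 = \left(-5 + 203\right) + 36729 = 198 + 36729 = 36927$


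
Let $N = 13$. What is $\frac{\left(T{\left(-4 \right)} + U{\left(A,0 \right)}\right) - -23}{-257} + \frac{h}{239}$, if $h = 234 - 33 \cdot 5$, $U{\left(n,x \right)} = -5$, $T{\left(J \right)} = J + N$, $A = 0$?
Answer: $\frac{11280}{61423} \approx 0.18364$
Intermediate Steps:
$T{\left(J \right)} = 13 + J$ ($T{\left(J \right)} = J + 13 = 13 + J$)
$h = 69$ ($h = 234 - 165 = 69$)
$\frac{\left(T{\left(-4 \right)} + U{\left(A,0 \right)}\right) - -23}{-257} + \frac{h}{239} = \frac{\left(\left(13 - 4\right) - 5\right) - -23}{-257} + \frac{69}{239} = \left(\left(9 - 5\right) + \left(-22 + 45\right)\right) \left(- \frac{1}{257}\right) + 69 \cdot \frac{1}{239} = \left(4 + 23\right) \left(- \frac{1}{257}\right) + \frac{69}{239} = 27 \left(- \frac{1}{257}\right) + \frac{69}{239} = - \frac{27}{257} + \frac{69}{239} = \frac{11280}{61423}$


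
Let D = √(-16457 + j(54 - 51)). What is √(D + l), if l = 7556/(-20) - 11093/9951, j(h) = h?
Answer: √(-938026238520 + 2475560025*I*√16454)/49755 ≈ 3.2499 + 19.735*I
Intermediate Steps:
l = -18852904/49755 (l = 7556*(-1/20) - 11093*1/9951 = -1889/5 - 11093/9951 = -18852904/49755 ≈ -378.91)
D = I*√16454 (D = √(-16457 + (54 - 51)) = √(-16457 + 3) = √(-16454) = I*√16454 ≈ 128.27*I)
√(D + l) = √(I*√16454 - 18852904/49755) = √(-18852904/49755 + I*√16454)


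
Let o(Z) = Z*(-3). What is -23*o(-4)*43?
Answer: -11868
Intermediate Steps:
o(Z) = -3*Z
-23*o(-4)*43 = -(-69)*(-4)*43 = -23*12*43 = -276*43 = -11868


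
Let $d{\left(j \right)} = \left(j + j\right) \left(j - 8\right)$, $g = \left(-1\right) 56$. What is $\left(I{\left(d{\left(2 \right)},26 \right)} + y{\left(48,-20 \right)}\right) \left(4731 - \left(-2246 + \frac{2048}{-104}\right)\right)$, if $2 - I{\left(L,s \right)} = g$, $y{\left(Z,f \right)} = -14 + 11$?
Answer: $\frac{5002635}{13} \approx 3.8482 \cdot 10^{5}$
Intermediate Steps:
$y{\left(Z,f \right)} = -3$
$g = -56$
$d{\left(j \right)} = 2 j \left(-8 + j\right)$
$I{\left(L,s \right)} = 58$ ($I{\left(L,s \right)} = 2 - -56 = 2 + 56 = 58$)
$\left(I{\left(d{\left(2 \right)},26 \right)} + y{\left(48,-20 \right)}\right) \left(4731 - \left(-2246 + \frac{2048}{-104}\right)\right) = \left(58 - 3\right) \left(4731 - \left(-2246 + \frac{2048}{-104}\right)\right) = 55 \left(4731 + \left(\left(-2048\right) \left(- \frac{1}{104}\right) + 2246\right)\right) = 55 \left(4731 + \left(\frac{256}{13} + 2246\right)\right) = 55 \left(4731 + \frac{29454}{13}\right) = 55 \cdot \frac{90957}{13} = \frac{5002635}{13}$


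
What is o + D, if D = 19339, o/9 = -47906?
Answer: -411815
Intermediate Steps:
o = -431154 (o = 9*(-47906) = -431154)
o + D = -431154 + 19339 = -411815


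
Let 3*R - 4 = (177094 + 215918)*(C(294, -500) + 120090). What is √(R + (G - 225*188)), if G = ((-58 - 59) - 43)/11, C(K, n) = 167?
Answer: 214*√374622699/33 ≈ 1.2552e+5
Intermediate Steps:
R = 47262444088/3 (R = 4/3 + ((177094 + 215918)*(167 + 120090))/3 = 4/3 + (393012*120257)/3 = 4/3 + (⅓)*47262444084 = 4/3 + 15754148028 = 47262444088/3 ≈ 1.5754e+10)
G = -160/11 (G = (-117 - 43)*(1/11) = -160*1/11 = -160/11 ≈ -14.545)
√(R + (G - 225*188)) = √(47262444088/3 + (-160/11 - 225*188)) = √(47262444088/3 + (-160/11 - 42300)) = √(47262444088/3 - 465460/11) = √(519885488588/33) = 214*√374622699/33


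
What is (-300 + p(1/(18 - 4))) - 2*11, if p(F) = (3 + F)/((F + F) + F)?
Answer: -923/3 ≈ -307.67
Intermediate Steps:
p(F) = (3 + F)/(3*F) (p(F) = (3 + F)/(2*F + F) = (3 + F)/((3*F)) = (3 + F)*(1/(3*F)) = (3 + F)/(3*F))
(-300 + p(1/(18 - 4))) - 2*11 = (-300 + (3 + 1/(18 - 4))/(3*(1/(18 - 4)))) - 2*11 = (-300 + (3 + 1/14)/(3*(1/14))) - 22 = (-300 + (⅓)*14*(43/14)) - 22 = (-300 + 43/3) - 22 = -857/3 - 22 = -923/3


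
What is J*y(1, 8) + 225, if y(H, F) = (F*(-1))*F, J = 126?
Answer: -7839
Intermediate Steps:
y(H, F) = -F**2 (y(H, F) = (-F)*F = -F**2)
J*y(1, 8) + 225 = 126*(-1*8**2) + 225 = 126*(-1*64) + 225 = 126*(-64) + 225 = -8064 + 225 = -7839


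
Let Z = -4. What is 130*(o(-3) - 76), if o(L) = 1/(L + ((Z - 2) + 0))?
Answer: -89050/9 ≈ -9894.4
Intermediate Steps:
o(L) = 1/(-6 + L) (o(L) = 1/(L + ((-4 - 2) + 0)) = 1/(L + (-6 + 0)) = 1/(L - 6) = 1/(-6 + L))
130*(o(-3) - 76) = 130*(1/(-6 - 3) - 76) = 130*(1/(-9) - 76) = 130*(-⅑ - 76) = 130*(-685/9) = -89050/9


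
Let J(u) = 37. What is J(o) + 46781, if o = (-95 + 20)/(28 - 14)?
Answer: 46818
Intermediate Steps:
o = -75/14 ≈ -5.3571
J(o) + 46781 = 37 + 46781 = 46818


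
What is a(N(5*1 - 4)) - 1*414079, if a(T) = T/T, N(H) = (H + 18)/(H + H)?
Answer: -414078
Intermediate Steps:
N(H) = (18 + H)/(2*H) (N(H) = (18 + H)/((2*H)) = (18 + H)*(1/(2*H)) = (18 + H)/(2*H))
a(T) = 1
a(N(5*1 - 4)) - 1*414079 = 1 - 1*414079 = 1 - 414079 = -414078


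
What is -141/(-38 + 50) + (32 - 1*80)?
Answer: -239/4 ≈ -59.750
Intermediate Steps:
-141/(-38 + 50) + (32 - 1*80) = -141/12 + (32 - 80) = (1/12)*(-141) - 48 = -47/4 - 48 = -239/4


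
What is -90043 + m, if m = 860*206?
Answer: 87117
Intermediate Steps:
m = 177160
-90043 + m = -90043 + 177160 = 87117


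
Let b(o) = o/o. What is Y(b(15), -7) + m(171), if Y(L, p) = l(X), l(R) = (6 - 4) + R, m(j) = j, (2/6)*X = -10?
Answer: 143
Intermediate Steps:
X = -30 (X = 3*(-10) = -30)
b(o) = 1
l(R) = 2 + R
Y(L, p) = -28 (Y(L, p) = 2 - 30 = -28)
Y(b(15), -7) + m(171) = -28 + 171 = 143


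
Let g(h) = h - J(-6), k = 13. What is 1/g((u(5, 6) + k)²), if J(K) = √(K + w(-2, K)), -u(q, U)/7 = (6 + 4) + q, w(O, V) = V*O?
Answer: 4232/35819645 + √6/71639290 ≈ 0.00011818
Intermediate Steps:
w(O, V) = O*V
u(q, U) = -70 - 7*q (u(q, U) = -7*((6 + 4) + q) = -7*(10 + q) = -70 - 7*q)
J(K) = √(-K) (J(K) = √(K - 2*K) = √(-K))
g(h) = h - √6 (g(h) = h - √(-1*(-6)) = h - √6)
1/g((u(5, 6) + k)²) = 1/(((-70 - 7*5) + 13)² - √6) = 1/(((-70 - 35) + 13)² - √6) = 1/((-105 + 13)² - √6) = 1/((-92)² - √6) = 1/(8464 - √6)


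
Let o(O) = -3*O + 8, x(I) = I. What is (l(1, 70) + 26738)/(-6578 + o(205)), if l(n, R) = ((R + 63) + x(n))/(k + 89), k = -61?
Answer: -374399/100590 ≈ -3.7220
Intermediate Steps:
l(n, R) = 9/4 + R/28 + n/28 (l(n, R) = ((R + 63) + n)/(-61 + 89) = ((63 + R) + n)/28 = (63 + R + n)*(1/28) = 9/4 + R/28 + n/28)
o(O) = 8 - 3*O
(l(1, 70) + 26738)/(-6578 + o(205)) = ((9/4 + (1/28)*70 + (1/28)*1) + 26738)/(-6578 + (8 - 3*205)) = ((9/4 + 5/2 + 1/28) + 26738)/(-6578 + (8 - 615)) = (67/14 + 26738)/(-6578 - 607) = (374399/14)/(-7185) = (374399/14)*(-1/7185) = -374399/100590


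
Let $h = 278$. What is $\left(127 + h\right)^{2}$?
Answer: $164025$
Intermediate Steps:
$\left(127 + h\right)^{2} = \left(127 + 278\right)^{2} = 405^{2} = 164025$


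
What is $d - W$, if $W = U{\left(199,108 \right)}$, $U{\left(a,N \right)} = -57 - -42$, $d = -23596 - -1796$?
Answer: $-21785$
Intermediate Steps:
$d = -21800$ ($d = -23596 + 1796 = -21800$)
$U{\left(a,N \right)} = -15$ ($U{\left(a,N \right)} = -57 + 42 = -15$)
$W = -15$
$d - W = -21800 - -15 = -21800 + 15 = -21785$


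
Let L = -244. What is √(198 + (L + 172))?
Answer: 3*√14 ≈ 11.225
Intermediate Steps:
√(198 + (L + 172)) = √(198 + (-244 + 172)) = √(198 - 72) = √126 = 3*√14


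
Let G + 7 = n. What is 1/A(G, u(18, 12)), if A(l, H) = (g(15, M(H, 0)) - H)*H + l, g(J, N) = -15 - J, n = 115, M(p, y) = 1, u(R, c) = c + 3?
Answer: -1/567 ≈ -0.0017637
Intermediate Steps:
u(R, c) = 3 + c
G = 108 (G = -7 + 115 = 108)
A(l, H) = l + H*(-30 - H) (A(l, H) = ((-15 - 1*15) - H)*H + l = ((-15 - 15) - H)*H + l = (-30 - H)*H + l = H*(-30 - H) + l = l + H*(-30 - H))
1/A(G, u(18, 12)) = 1/(108 - (3 + 12)² - 30*(3 + 12)) = 1/(108 - 1*15² - 30*15) = 1/(108 - 1*225 - 450) = 1/(108 - 225 - 450) = 1/(-567) = -1/567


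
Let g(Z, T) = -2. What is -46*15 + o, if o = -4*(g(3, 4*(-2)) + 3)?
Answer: -694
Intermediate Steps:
o = -4 (o = -4*(-2 + 3) = -4*1 = -4)
-46*15 + o = -46*15 - 4 = -690 - 4 = -694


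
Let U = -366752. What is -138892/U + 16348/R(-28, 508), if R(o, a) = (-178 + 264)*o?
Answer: -176912805/27598088 ≈ -6.4103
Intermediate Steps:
R(o, a) = 86*o
-138892/U + 16348/R(-28, 508) = -138892/(-366752) + 16348/((86*(-28))) = -138892*(-1/366752) + 16348/(-2408) = 34723/91688 + 16348*(-1/2408) = 34723/91688 - 4087/602 = -176912805/27598088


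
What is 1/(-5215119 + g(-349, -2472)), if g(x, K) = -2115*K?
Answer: 1/13161 ≈ 7.5982e-5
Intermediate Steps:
1/(-5215119 + g(-349, -2472)) = 1/(-5215119 - 2115*(-2472)) = 1/(-5215119 + 5228280) = 1/13161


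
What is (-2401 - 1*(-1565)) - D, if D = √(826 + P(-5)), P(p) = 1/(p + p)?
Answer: -836 - √82590/10 ≈ -864.74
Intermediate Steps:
P(p) = 1/(2*p)
D = √82590/10 (D = √(826 + (½)/(-5)) = √(826 + (½)*(-⅕)) = √(826 - ⅒) = √(8259/10) = √82590/10 ≈ 28.738)
(-2401 - 1*(-1565)) - D = (-2401 - 1*(-1565)) - √82590/10 = (-2401 + 1565) - √82590/10 = -836 - √82590/10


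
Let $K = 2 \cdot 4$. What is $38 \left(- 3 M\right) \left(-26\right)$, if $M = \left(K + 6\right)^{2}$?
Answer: $580944$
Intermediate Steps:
$K = 8$
$M = 196$ ($M = \left(8 + 6\right)^{2} = 14^{2} = 196$)
$38 \left(- 3 M\right) \left(-26\right) = 38 \left(\left(-3\right) 196\right) \left(-26\right) = 38 \left(-588\right) \left(-26\right) = \left(-22344\right) \left(-26\right) = 580944$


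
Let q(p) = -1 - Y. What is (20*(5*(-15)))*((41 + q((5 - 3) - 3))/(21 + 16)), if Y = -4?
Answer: -66000/37 ≈ -1783.8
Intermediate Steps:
q(p) = 3 (q(p) = -1 - 1*(-4) = -1 + 4 = 3)
(20*(5*(-15)))*((41 + q((5 - 3) - 3))/(21 + 16)) = (20*(5*(-15)))*((41 + 3)/(21 + 16)) = (20*(-75))*(44/37) = -66000/37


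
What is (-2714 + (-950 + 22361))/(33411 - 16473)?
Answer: 18697/16938 ≈ 1.1038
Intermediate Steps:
(-2714 + (-950 + 22361))/(33411 - 16473) = (-2714 + 21411)/16938 = 18697*(1/16938) = 18697/16938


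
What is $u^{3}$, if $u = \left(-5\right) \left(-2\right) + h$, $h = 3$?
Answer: $2197$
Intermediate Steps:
$u = 13$ ($u = \left(-5\right) \left(-2\right) + 3 = 10 + 3 = 13$)
$u^{3} = 13^{3} = 2197$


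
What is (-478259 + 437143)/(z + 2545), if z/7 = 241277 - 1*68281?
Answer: -41116/1213517 ≈ -0.033882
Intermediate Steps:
z = 1210972 (z = 7*(241277 - 1*68281) = 7*(241277 - 68281) = 7*172996 = 1210972)
(-478259 + 437143)/(z + 2545) = (-478259 + 437143)/(1210972 + 2545) = -41116/1213517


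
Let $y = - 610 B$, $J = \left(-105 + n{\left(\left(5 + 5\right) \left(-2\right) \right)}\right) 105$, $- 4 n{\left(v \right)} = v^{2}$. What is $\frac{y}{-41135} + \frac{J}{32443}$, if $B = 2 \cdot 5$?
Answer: $- \frac{137505715}{266908561} \approx -0.51518$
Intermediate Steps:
$B = 10$
$n{\left(v \right)} = - \frac{v^{2}}{4}$
$J = -21525$ ($J = \left(-105 - \frac{\left(\left(5 + 5\right) \left(-2\right)\right)^{2}}{4}\right) 105 = \left(-105 - \frac{\left(10 \left(-2\right)\right)^{2}}{4}\right) 105 = \left(-105 - \frac{\left(-20\right)^{2}}{4}\right) 105 = \left(-105 - 100\right) 105 = \left(-205\right) 105 = -21525$)
$y = -6100$ ($y = \left(-610\right) 10 = -6100$)
$\frac{y}{-41135} + \frac{J}{32443} = - \frac{6100}{-41135} - \frac{21525}{32443} = \left(-6100\right) \left(- \frac{1}{41135}\right) - \frac{21525}{32443} = \frac{1220}{8227} - \frac{21525}{32443} = - \frac{137505715}{266908561}$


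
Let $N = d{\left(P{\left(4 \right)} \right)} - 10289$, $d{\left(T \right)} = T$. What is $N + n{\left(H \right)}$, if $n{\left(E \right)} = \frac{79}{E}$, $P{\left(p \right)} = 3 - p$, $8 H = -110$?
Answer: $- \frac{566266}{55} \approx -10296.0$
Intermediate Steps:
$H = - \frac{55}{4}$ ($H = \frac{1}{8} \left(-110\right) = - \frac{55}{4} \approx -13.75$)
$N = -10290$ ($N = \left(3 - 4\right) - 10289 = -1 - 10289 = -10290$)
$N + n{\left(H \right)} = -10290 + \frac{79}{- \frac{55}{4}} = -10290 + 79 \left(- \frac{4}{55}\right) = -10290 - \frac{316}{55} = - \frac{566266}{55}$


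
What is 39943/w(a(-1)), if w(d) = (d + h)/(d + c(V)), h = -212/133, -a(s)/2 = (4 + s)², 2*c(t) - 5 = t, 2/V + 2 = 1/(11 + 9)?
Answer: 6635211331/203268 ≈ 32643.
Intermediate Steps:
V = -40/39 (V = 2/(-2 + 1/(11 + 9)) = 2/(-2 + 1/20) = 2/(-39/20) = 2*(-20/39) = -40/39 ≈ -1.0256)
c(t) = 5/2 + t/2
a(s) = -2*(4 + s)²
h = -212/133 (h = -212*1/133 = -212/133 ≈ -1.5940)
w(d) = (-212/133 + d)/(155/78 + d) (w(d) = (d - 212/133)/(d + (5/2 + (½)*(-40/39))) = (-212/133 + d)/(d + (5/2 - 20/39)) = (-212/133 + d)/(d + 155/78) = (-212/133 + d)/(155/78 + d))
39943/w(a(-1)) = 39943/((78*(-212 + 133*(-2*(4 - 1)²))/(133*(155 + 78*(-2*(4 - 1)²))))) = 39943/((78*(-212 + 133*(-2*3²))/(133*(155 + 78*(-2*3²))))) = 39943/((78*(-212 + 133*(-2*9))/(133*(155 + 78*(-2*9))))) = 39943/((78*(-212 + 133*(-18))/(133*(155 + 78*(-18))))) = 39943/((78*(-212 - 2394)/(133*(155 - 1404)))) = 39943/(((78/133)*(-2606)/(-1249))) = 39943/(((78/133)*(-1/1249)*(-2606))) = 39943/(203268/166117) = 39943*(166117/203268) = 6635211331/203268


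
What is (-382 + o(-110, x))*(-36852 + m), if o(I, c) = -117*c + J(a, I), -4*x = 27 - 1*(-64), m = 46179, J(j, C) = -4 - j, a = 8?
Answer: 84605217/4 ≈ 2.1151e+7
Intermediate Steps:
x = -91/4 (x = -(27 - 1*(-64))/4 = -(27 + 64)/4 = -1/4*91 = -91/4 ≈ -22.750)
o(I, c) = -12 - 117*c (o(I, c) = -117*c + (-4 - 1*8) = -117*c + (-4 - 8) = -117*c - 12 = -12 - 117*c)
(-382 + o(-110, x))*(-36852 + m) = (-382 + (-12 - 117*(-91/4)))*(-36852 + 46179) = (-382 + (-12 + 10647/4))*9327 = (-382 + 10599/4)*9327 = (9071/4)*9327 = 84605217/4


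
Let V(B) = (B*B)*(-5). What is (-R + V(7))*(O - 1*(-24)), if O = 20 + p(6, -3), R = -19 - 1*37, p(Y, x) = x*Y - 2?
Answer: -4536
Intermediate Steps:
p(Y, x) = -2 + Y*x (p(Y, x) = Y*x - 2 = -2 + Y*x)
R = -56 (R = -19 - 37 = -56)
O = 0 (O = 20 + (-2 + 6*(-3)) = 20 + (-2 - 18) = 20 - 20 = 0)
V(B) = -5*B² (V(B) = B²*(-5) = -5*B²)
(-R + V(7))*(O - 1*(-24)) = (-1*(-56) - 5*7²)*(0 - 1*(-24)) = (56 - 5*49)*(0 + 24) = (56 - 245)*24 = -189*24 = -4536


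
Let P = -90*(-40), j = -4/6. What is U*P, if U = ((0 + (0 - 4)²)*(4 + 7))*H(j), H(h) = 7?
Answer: 4435200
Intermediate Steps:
j = -⅔ (j = -4*⅙ = -⅔ ≈ -0.66667)
U = 1232 (U = ((0 + (0 - 4)²)*(4 + 7))*7 = ((0 + (-4)²)*11)*7 = ((0 + 16)*11)*7 = (16*11)*7 = 176*7 = 1232)
P = 3600
U*P = 1232*3600 = 4435200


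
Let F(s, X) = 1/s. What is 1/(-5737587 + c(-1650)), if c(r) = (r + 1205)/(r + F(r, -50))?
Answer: -2722501/15620585610837 ≈ -1.7429e-7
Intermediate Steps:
c(r) = (1205 + r)/(r + 1/r) (c(r) = (r + 1205)/(r + 1/r) = (1205 + r)/(r + 1/r))
1/(-5737587 + c(-1650)) = 1/(-5737587 - 1650*(1205 - 1650)/(1 + (-1650)²)) = 1/(-5737587 - 1650*(-445)/(1 + 2722500)) = 1/(-5737587 - 1650*(-445)/2722501) = 1/(-5737587 - 1650*1/2722501*(-445)) = 1/(-5737587 + 734250/2722501) = 1/(-15620585610837/2722501) = -2722501/15620585610837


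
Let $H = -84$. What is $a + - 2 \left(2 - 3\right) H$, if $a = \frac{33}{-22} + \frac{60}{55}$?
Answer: $- \frac{3705}{22} \approx -168.41$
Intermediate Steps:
$a = - \frac{9}{22}$ ($a = 33 \left(- \frac{1}{22}\right) + 60 \cdot \frac{1}{55} = - \frac{3}{2} + \frac{12}{11} = - \frac{9}{22} \approx -0.40909$)
$a + - 2 \left(2 - 3\right) H = - \frac{9}{22} + - 2 \left(2 - 3\right) \left(-84\right) = - \frac{9}{22} + \left(-2\right) \left(-1\right) \left(-84\right) = - \frac{9}{22} + 2 \left(-84\right) = - \frac{9}{22} - 168 = - \frac{3705}{22}$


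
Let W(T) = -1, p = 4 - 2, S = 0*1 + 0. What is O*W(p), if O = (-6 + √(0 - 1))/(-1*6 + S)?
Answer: -1 + I/6 ≈ -1.0 + 0.16667*I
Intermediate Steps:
S = 0 (S = 0 + 0 = 0)
p = 2
O = 1 - I/6 (O = (-6 + √(0 - 1))/(-1*6 + 0) = (-6 + √(-1))/(-6 + 0) = (-6 + I)/(-6) = (-6 + I)*(-⅙) = 1 - I/6 ≈ 1.0 - 0.16667*I)
O*W(p) = (1 - I/6)*(-1) = -1 + I/6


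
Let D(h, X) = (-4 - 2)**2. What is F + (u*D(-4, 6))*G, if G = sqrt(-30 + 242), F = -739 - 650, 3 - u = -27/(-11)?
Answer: -1389 + 432*sqrt(53)/11 ≈ -1103.1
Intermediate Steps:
D(h, X) = 36 (D(h, X) = (-6)**2 = 36)
u = 6/11 (u = 3 - (-27)/(-11) = 3 - (-27)*(-1)/11 = 3 - 1*27/11 = 3 - 27/11 = 6/11 ≈ 0.54545)
F = -1389
G = 2*sqrt(53) (G = sqrt(212) = 2*sqrt(53) ≈ 14.560)
F + (u*D(-4, 6))*G = -1389 + ((6/11)*36)*(2*sqrt(53)) = -1389 + 216*(2*sqrt(53))/11 = -1389 + 432*sqrt(53)/11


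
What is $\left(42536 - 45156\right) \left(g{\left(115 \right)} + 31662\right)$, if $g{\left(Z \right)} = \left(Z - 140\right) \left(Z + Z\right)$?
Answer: $-67889440$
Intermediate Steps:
$g{\left(Z \right)} = 2 Z \left(-140 + Z\right)$ ($g{\left(Z \right)} = \left(-140 + Z\right) 2 Z = 2 Z \left(-140 + Z\right)$)
$\left(42536 - 45156\right) \left(g{\left(115 \right)} + 31662\right) = \left(42536 - 45156\right) \left(2 \cdot 115 \left(-140 + 115\right) + 31662\right) = - 2620 \left(2 \cdot 115 \left(-25\right) + 31662\right) = - 2620 \left(-5750 + 31662\right) = \left(-2620\right) 25912 = -67889440$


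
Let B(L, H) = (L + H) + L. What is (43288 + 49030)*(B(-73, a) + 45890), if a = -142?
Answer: 4209885436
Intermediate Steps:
B(L, H) = H + 2*L (B(L, H) = (H + L) + L = H + 2*L)
(43288 + 49030)*(B(-73, a) + 45890) = (43288 + 49030)*((-142 + 2*(-73)) + 45890) = 92318*((-142 - 146) + 45890) = 92318*(-288 + 45890) = 92318*45602 = 4209885436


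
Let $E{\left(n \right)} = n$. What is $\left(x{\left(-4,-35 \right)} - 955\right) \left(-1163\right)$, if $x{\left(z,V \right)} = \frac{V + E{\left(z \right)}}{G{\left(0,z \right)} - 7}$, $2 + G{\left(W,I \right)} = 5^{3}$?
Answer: $\frac{128882497}{116} \approx 1.1111 \cdot 10^{6}$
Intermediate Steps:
$G{\left(W,I \right)} = 123$ ($G{\left(W,I \right)} = -2 + 5^{3} = -2 + 125 = 123$)
$x{\left(z,V \right)} = \frac{V}{116} + \frac{z}{116}$ ($x{\left(z,V \right)} = \frac{V + z}{123 - 7} = \frac{V + z}{116} = \left(V + z\right) \frac{1}{116} = \frac{V}{116} + \frac{z}{116}$)
$\left(x{\left(-4,-35 \right)} - 955\right) \left(-1163\right) = \left(\left(\frac{1}{116} \left(-35\right) + \frac{1}{116} \left(-4\right)\right) - 955\right) \left(-1163\right) = \left(\left(- \frac{35}{116} - \frac{1}{29}\right) - 955\right) \left(-1163\right) = \left(- \frac{39}{116} - 955\right) \left(-1163\right) = \left(- \frac{110819}{116}\right) \left(-1163\right) = \frac{128882497}{116}$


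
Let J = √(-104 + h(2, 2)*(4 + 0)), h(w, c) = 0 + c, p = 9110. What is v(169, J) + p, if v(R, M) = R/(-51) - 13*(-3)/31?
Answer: 14399660/1581 ≈ 9107.9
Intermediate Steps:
h(w, c) = c
J = 4*I*√6 (J = √(-104 + 2*(4 + 0)) = √(-104 + 2*4) = √(-104 + 8) = √(-96) = 4*I*√6 ≈ 9.798*I)
v(R, M) = 39/31 - R/51 (v(R, M) = R*(-1/51) + 39*(1/31) = -R/51 + 39/31 = 39/31 - R/51)
v(169, J) + p = (39/31 - 1/51*169) + 9110 = (39/31 - 169/51) + 9110 = -3250/1581 + 9110 = 14399660/1581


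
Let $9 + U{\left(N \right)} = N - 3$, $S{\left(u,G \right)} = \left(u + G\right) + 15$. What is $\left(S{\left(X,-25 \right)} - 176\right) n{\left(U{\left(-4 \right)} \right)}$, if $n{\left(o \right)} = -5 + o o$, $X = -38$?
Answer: $-56224$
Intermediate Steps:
$S{\left(u,G \right)} = 15 + G + u$ ($S{\left(u,G \right)} = \left(G + u\right) + 15 = 15 + G + u$)
$U{\left(N \right)} = -12 + N$ ($U{\left(N \right)} = -9 + \left(N - 3\right) = -9 + \left(-3 + N\right) = -12 + N$)
$n{\left(o \right)} = -5 + o^{2}$
$\left(S{\left(X,-25 \right)} - 176\right) n{\left(U{\left(-4 \right)} \right)} = \left(\left(15 - 25 - 38\right) - 176\right) \left(-5 + \left(-12 - 4\right)^{2}\right) = \left(-48 - 176\right) \left(-5 + \left(-16\right)^{2}\right) = - 224 \left(-5 + 256\right) = \left(-224\right) 251 = -56224$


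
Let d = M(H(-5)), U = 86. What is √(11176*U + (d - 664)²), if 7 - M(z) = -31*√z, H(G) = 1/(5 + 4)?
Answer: 8*√193966/3 ≈ 1174.4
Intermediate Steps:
H(G) = ⅑ (H(G) = 1/9 = ⅑)
M(z) = 7 + 31*√z (M(z) = 7 - (-31)*√z = 7 + 31*√z)
d = 52/3 (d = 7 + 31*√(⅑) = 7 + 31*(⅓) = 7 + 31/3 = 52/3 ≈ 17.333)
√(11176*U + (d - 664)²) = √(11176*86 + (52/3 - 664)²) = √(961136 + (-1940/3)²) = √(961136 + 3763600/9) = √(12413824/9) = 8*√193966/3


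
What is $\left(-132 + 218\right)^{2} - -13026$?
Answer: $20422$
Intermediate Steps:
$\left(-132 + 218\right)^{2} - -13026 = 86^{2} + 13026 = 7396 + 13026 = 20422$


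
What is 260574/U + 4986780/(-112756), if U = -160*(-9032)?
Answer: -897139278957/20368243840 ≈ -44.046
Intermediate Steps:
U = 1445120
260574/U + 4986780/(-112756) = 260574/1445120 + 4986780/(-112756) = 260574*(1/1445120) + 4986780*(-1/112756) = 130287/722560 - 1246695/28189 = -897139278957/20368243840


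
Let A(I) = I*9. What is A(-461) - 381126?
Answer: -385275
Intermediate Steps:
A(I) = 9*I
A(-461) - 381126 = 9*(-461) - 381126 = -4149 - 381126 = -385275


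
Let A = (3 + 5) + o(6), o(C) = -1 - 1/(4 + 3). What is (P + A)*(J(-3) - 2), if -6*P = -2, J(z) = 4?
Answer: 302/21 ≈ 14.381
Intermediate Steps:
P = ⅓ (P = -⅙*(-2) = ⅓ ≈ 0.33333)
o(C) = -8/7 (o(C) = -1 - 1/7 = -1 - 1*⅐ = -1 - ⅐ = -8/7)
A = 48/7 (A = (3 + 5) - 8/7 = 8 - 8/7 = 48/7 ≈ 6.8571)
(P + A)*(J(-3) - 2) = (⅓ + 48/7)*(4 - 2) = (151/21)*2 = 302/21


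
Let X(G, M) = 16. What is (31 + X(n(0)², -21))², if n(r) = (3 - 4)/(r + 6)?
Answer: 2209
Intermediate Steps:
n(r) = -1/(6 + r)
(31 + X(n(0)², -21))² = (31 + 16)² = 47² = 2209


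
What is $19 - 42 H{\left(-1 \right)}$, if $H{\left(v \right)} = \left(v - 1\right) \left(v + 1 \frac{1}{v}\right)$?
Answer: $-149$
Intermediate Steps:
$H{\left(v \right)} = \left(-1 + v\right) \left(v + \frac{1}{v}\right)$
$19 - 42 H{\left(-1 \right)} = 19 - 42 \left(1 + \left(-1\right)^{2} - -1 - \frac{1}{-1}\right) = 19 - 42 \left(1 + 1 + 1 - -1\right) = 19 - 42 \left(1 + 1 + 1 + 1\right) = 19 - 168 = -149$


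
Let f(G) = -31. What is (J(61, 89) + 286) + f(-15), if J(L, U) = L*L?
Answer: 3976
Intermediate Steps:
J(L, U) = L**2
(J(61, 89) + 286) + f(-15) = (61**2 + 286) - 31 = (3721 + 286) - 31 = 4007 - 31 = 3976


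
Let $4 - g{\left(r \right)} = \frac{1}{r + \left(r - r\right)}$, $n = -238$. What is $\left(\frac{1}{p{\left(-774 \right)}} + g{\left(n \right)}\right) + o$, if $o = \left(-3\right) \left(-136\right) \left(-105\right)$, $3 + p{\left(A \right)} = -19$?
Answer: $- \frac{56072378}{1309} \approx -42836.0$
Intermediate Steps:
$p{\left(A \right)} = -22$ ($p{\left(A \right)} = -3 - 19 = -22$)
$o = -42840$ ($o = 408 \left(-105\right) = -42840$)
$g{\left(r \right)} = 4 - \frac{1}{r}$ ($g{\left(r \right)} = 4 - \frac{1}{r + \left(r - r\right)} = 4 - \frac{1}{r + 0} = 4 - \frac{1}{r}$)
$\left(\frac{1}{p{\left(-774 \right)}} + g{\left(n \right)}\right) + o = \left(\frac{1}{-22} + \left(4 - \frac{1}{-238}\right)\right) - 42840 = \left(- \frac{1}{22} + \left(4 - - \frac{1}{238}\right)\right) - 42840 = \left(- \frac{1}{22} + \left(4 + \frac{1}{238}\right)\right) - 42840 = \left(- \frac{1}{22} + \frac{953}{238}\right) - 42840 = \frac{5182}{1309} - 42840 = - \frac{56072378}{1309}$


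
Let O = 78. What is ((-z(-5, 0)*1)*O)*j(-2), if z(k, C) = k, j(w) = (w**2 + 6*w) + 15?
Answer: 2730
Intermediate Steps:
j(w) = 15 + w**2 + 6*w
((-z(-5, 0)*1)*O)*j(-2) = ((-1*(-5)*1)*78)*(15 + (-2)**2 + 6*(-2)) = ((5*1)*78)*(15 + 4 - 12) = (5*78)*7 = 390*7 = 2730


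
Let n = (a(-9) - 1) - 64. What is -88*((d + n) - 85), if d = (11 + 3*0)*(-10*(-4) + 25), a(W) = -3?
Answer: -49456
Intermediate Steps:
n = -68 (n = (-3 - 1) - 64 = -4 - 64 = -68)
d = 715 (d = (11 + 0)*(40 + 25) = 11*65 = 715)
-88*((d + n) - 85) = -88*((715 - 68) - 85) = -88*(647 - 85) = -88*562 = -49456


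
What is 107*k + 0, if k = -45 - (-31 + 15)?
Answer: -3103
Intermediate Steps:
k = -29 (k = -45 - 1*(-16) = -45 + 16 = -29)
107*k + 0 = 107*(-29) + 0 = -3103 + 0 = -3103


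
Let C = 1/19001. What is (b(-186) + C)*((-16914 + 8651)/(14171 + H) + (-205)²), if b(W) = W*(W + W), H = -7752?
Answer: 354645241531794916/121967419 ≈ 2.9077e+9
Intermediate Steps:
C = 1/19001 ≈ 5.2629e-5
b(W) = 2*W² (b(W) = W*(2*W) = 2*W²)
(b(-186) + C)*((-16914 + 8651)/(14171 + H) + (-205)²) = (2*(-186)² + 1/19001)*((-16914 + 8651)/(14171 - 7752) + (-205)²) = (2*34596 + 1/19001)*(-8263/6419 + 42025) = (69192 + 1/19001)*(-8263*1/6419 + 42025) = 1314717193*(-8263/6419 + 42025)/19001 = (1314717193/19001)*(269750212/6419) = 354645241531794916/121967419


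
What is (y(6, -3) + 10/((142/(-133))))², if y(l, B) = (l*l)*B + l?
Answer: 62520649/5041 ≈ 12402.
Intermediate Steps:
y(l, B) = l + B*l² (y(l, B) = l²*B + l = B*l² + l = l + B*l²)
(y(6, -3) + 10/((142/(-133))))² = (6*(1 - 3*6) + 10/((142/(-133))))² = (6*(1 - 18) + 10/((142*(-1/133))))² = (6*(-17) + 10/(-142/133))² = (-102 + 10*(-133/142))² = (-102 - 665/71)² = (-7907/71)² = 62520649/5041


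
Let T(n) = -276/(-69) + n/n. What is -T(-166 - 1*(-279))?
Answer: -5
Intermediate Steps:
T(n) = 5 (T(n) = -276*(-1/69) + 1 = 4 + 1 = 5)
-T(-166 - 1*(-279)) = -1*5 = -5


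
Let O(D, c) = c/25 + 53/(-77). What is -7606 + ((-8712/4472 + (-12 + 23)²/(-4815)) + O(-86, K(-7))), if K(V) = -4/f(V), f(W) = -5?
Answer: -39422600915189/5181301125 ≈ -7608.6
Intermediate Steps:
K(V) = ⅘ (K(V) = -4/(-5) = -4*(-⅕) = ⅘)
O(D, c) = -53/77 + c/25 (O(D, c) = c*(1/25) + 53*(-1/77) = c/25 - 53/77 = -53/77 + c/25)
-7606 + ((-8712/4472 + (-12 + 23)²/(-4815)) + O(-86, K(-7))) = -7606 + ((-8712/4472 + (-12 + 23)²/(-4815)) + (-53/77 + (1/25)*(⅘))) = -7606 + ((-8712*1/4472 + 11²*(-1/4815)) + (-53/77 + 4/125)) = -7606 + ((-1089/559 + 121*(-1/4815)) - 6317/9625) = -7606 + ((-1089/559 - 121/4815) - 6317/9625) = -7606 + (-5311174/2691585 - 6317/9625) = -7606 - 13624558439/5181301125 = -39422600915189/5181301125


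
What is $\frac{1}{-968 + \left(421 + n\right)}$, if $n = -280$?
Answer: $- \frac{1}{827} \approx -0.0012092$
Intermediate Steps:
$\frac{1}{-968 + \left(421 + n\right)} = \frac{1}{-968 + \left(421 - 280\right)} = \frac{1}{-968 + 141} = \frac{1}{-827} = - \frac{1}{827}$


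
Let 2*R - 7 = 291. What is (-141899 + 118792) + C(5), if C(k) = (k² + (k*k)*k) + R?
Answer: -22808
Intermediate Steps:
R = 149 (R = 7/2 + (½)*291 = 7/2 + 291/2 = 149)
C(k) = 149 + k² + k³ (C(k) = (k² + (k*k)*k) + 149 = (k² + k²*k) + 149 = (k² + k³) + 149 = 149 + k² + k³)
(-141899 + 118792) + C(5) = (-141899 + 118792) + (149 + 5² + 5³) = -23107 + (149 + 25 + 125) = -23107 + 299 = -22808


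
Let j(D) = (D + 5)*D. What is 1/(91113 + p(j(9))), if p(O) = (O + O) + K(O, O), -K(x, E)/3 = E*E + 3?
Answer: 1/43728 ≈ 2.2869e-5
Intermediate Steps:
K(x, E) = -9 - 3*E² (K(x, E) = -3*(E*E + 3) = -3*(E² + 3) = -3*(3 + E²) = -9 - 3*E²)
j(D) = D*(5 + D) (j(D) = (5 + D)*D = D*(5 + D))
p(O) = -9 - 3*O² + 2*O (p(O) = (O + O) + (-9 - 3*O²) = 2*O + (-9 - 3*O²) = -9 - 3*O² + 2*O)
1/(91113 + p(j(9))) = 1/(91113 + (-9 - 3*81*(5 + 9)² + 2*(9*(5 + 9)))) = 1/(91113 + (-9 - 3*(9*14)² + 2*(9*14))) = 1/(91113 + (-9 - 3*126² + 2*126)) = 1/(91113 + (-9 - 3*15876 + 252)) = 1/(91113 + (-9 - 47628 + 252)) = 1/(91113 - 47385) = 1/43728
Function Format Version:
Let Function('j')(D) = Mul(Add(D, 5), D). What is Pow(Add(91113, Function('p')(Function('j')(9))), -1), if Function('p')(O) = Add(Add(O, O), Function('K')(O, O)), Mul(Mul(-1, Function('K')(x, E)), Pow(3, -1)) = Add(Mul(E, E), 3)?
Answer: Rational(1, 43728) ≈ 2.2869e-5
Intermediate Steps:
Function('K')(x, E) = Add(-9, Mul(-3, Pow(E, 2))) (Function('K')(x, E) = Mul(-3, Add(Mul(E, E), 3)) = Mul(-3, Add(Pow(E, 2), 3)) = Mul(-3, Add(3, Pow(E, 2))) = Add(-9, Mul(-3, Pow(E, 2))))
Function('j')(D) = Mul(D, Add(5, D)) (Function('j')(D) = Mul(Add(5, D), D) = Mul(D, Add(5, D)))
Function('p')(O) = Add(-9, Mul(-3, Pow(O, 2)), Mul(2, O)) (Function('p')(O) = Add(Add(O, O), Add(-9, Mul(-3, Pow(O, 2)))) = Add(Mul(2, O), Add(-9, Mul(-3, Pow(O, 2)))) = Add(-9, Mul(-3, Pow(O, 2)), Mul(2, O)))
Pow(Add(91113, Function('p')(Function('j')(9))), -1) = Pow(Add(91113, Add(-9, Mul(-3, Pow(Mul(9, Add(5, 9)), 2)), Mul(2, Mul(9, Add(5, 9))))), -1) = Pow(Add(91113, Add(-9, Mul(-3, Pow(Mul(9, 14), 2)), Mul(2, Mul(9, 14)))), -1) = Pow(Add(91113, Add(-9, Mul(-3, Pow(126, 2)), Mul(2, 126))), -1) = Pow(Add(91113, Add(-9, Mul(-3, 15876), 252)), -1) = Pow(Add(91113, Add(-9, -47628, 252)), -1) = Pow(Add(91113, -47385), -1) = Pow(43728, -1) = Rational(1, 43728)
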